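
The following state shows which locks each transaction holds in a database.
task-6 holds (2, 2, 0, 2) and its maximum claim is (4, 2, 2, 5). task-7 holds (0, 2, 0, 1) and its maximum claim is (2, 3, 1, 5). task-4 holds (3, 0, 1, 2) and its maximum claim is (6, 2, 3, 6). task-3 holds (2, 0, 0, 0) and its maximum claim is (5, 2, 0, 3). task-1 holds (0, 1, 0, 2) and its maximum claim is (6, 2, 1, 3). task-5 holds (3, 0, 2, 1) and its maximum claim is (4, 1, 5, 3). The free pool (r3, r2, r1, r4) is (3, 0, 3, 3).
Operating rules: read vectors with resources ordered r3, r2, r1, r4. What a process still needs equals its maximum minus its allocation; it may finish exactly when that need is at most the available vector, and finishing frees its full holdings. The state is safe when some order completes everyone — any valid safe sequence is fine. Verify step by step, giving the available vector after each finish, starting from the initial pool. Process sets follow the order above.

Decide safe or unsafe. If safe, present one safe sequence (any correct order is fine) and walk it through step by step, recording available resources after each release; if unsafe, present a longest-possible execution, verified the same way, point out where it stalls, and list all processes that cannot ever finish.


SAFE — a valid safe sequence is task-6, task-5, task-4, task-3, task-1, task-7.
Key observation: the order's first zero-slack moment is task-6 ((2, 0, 2, 3) needed, (3, 0, 3, 3) free — a requested resource with nothing to spare).
Step-by-step check:
  pool = (3, 0, 3, 3)
  task-6: need (2, 0, 2, 3) fits (3, 0, 3, 3); releases (2, 2, 0, 2), pool now (5, 2, 3, 5)
  task-5: need (1, 1, 3, 2) fits (5, 2, 3, 5); releases (3, 0, 2, 1), pool now (8, 2, 5, 6)
  task-4: need (3, 2, 2, 4) fits (8, 2, 5, 6); releases (3, 0, 1, 2), pool now (11, 2, 6, 8)
  task-3: need (3, 2, 0, 3) fits (11, 2, 6, 8); releases (2, 0, 0, 0), pool now (13, 2, 6, 8)
  task-1: need (6, 1, 1, 1) fits (13, 2, 6, 8); releases (0, 1, 0, 2), pool now (13, 3, 6, 10)
  task-7: need (2, 1, 1, 4) fits (13, 3, 6, 10); releases (0, 2, 0, 1), pool now (13, 5, 6, 11)


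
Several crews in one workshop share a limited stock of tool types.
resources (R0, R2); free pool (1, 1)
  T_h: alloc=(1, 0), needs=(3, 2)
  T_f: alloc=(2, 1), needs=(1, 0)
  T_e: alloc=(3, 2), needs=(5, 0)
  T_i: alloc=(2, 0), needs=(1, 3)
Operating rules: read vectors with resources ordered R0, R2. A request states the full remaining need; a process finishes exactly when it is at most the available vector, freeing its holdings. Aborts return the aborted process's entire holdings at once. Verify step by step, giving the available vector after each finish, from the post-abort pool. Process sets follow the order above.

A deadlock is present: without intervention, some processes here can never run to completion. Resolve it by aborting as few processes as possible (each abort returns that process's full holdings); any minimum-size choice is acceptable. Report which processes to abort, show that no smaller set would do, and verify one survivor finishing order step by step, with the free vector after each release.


Minimum abort set: T_e.
Key observation: the returned (3, 2) from T_e is what brings T_i — unrunnable before, under any order — into play at step 2.
No smaller set exists: with zero aborts the deadlock remains.
Survivors finish in the order: T_h, T_i, T_f. Check, step by step (pool after the aborts first):
  pool = (4, 3)
  T_h needs (3, 2) <= (4, 3) -> finishes; pool += (1, 0) = (5, 3)
  T_i needs (1, 3) <= (5, 3) -> finishes; pool += (2, 0) = (7, 3)
  T_f needs (1, 0) <= (7, 3) -> finishes; pool += (2, 1) = (9, 4)


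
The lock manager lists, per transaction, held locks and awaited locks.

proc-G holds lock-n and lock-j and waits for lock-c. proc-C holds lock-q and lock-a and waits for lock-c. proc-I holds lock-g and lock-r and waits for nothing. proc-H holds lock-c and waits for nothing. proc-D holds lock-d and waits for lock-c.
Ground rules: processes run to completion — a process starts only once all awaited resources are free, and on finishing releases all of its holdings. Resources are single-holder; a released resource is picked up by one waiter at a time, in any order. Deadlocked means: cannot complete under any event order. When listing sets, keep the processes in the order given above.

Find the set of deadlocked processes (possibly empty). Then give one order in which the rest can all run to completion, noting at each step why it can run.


No process is deadlocked.
Key observation: there is no circular wait here — follow any chain and it reaches a process that is free to run now.
A valid finishing order for the others: proc-H, proc-D, proc-G, proc-I, proc-C.
Step-by-step check:
  run proc-H (it waits on nothing); releases lock-c
  proc-D: everything it awaited (lock-c) is free; runs, freeing lock-d
  proc-G: everything it awaited (lock-c) is free; runs, freeing lock-n and lock-j
  run proc-I (it waits on nothing); releases lock-g and lock-r
  proc-C: everything it awaited (lock-c) is free; runs, freeing lock-q and lock-a


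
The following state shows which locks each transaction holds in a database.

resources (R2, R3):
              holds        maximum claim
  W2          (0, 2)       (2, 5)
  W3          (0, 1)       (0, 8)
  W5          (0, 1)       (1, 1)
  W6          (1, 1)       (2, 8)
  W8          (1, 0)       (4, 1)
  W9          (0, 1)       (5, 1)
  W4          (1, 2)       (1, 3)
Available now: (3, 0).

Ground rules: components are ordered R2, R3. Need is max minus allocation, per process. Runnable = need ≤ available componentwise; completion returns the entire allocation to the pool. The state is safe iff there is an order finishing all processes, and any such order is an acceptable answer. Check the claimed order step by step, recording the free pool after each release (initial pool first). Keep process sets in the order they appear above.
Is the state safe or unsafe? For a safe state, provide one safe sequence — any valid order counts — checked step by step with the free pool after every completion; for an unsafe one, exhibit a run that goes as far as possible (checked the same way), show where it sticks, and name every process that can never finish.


UNSAFE.
Key observation: R3 is the bottleneck — with W5, W8, W4, W2, W9 done the pool holds (5, 6), short of every remaining need.
The run W5, W8, W4, W2, W9 cannot be extended any further. Check, step by step:
  pool = (3, 0)
  W5 needs (1, 0) <= (3, 0) -> finishes; pool += (0, 1) = (3, 1)
  W8 needs (3, 1) <= (3, 1) -> finishes; pool += (1, 0) = (4, 1)
  W4 needs (0, 1) <= (4, 1) -> finishes; pool += (1, 2) = (5, 3)
  W2 needs (2, 3) <= (5, 3) -> finishes; pool += (0, 2) = (5, 5)
  W9 needs (5, 0) <= (5, 5) -> finishes; pool += (0, 1) = (5, 6)
  W3 still needs (0, 7) but only (5, 6) is free — short on R3
  W6 still needs (1, 7) but only (5, 6) is free — short on R3
Processes that can never finish: W3 and W6.


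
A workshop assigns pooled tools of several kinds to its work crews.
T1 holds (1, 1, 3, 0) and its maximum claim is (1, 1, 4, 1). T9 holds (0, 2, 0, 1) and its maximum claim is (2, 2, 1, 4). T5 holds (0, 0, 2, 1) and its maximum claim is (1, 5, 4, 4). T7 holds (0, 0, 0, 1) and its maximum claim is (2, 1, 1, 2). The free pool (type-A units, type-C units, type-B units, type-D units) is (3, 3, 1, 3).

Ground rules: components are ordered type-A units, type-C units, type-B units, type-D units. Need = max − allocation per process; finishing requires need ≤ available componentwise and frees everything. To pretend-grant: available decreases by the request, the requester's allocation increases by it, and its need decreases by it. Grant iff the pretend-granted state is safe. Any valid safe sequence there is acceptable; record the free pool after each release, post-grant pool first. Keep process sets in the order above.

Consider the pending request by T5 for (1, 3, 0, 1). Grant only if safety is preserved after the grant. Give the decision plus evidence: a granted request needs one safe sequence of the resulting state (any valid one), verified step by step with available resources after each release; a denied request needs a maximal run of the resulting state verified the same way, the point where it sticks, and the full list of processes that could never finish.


GRANT. The post-grant state is safe; one safe sequence: T1, T7, T9, T5.
Key observation: with (2, 0, 1, 2) left after the transfer, T1 can run at once — the state stays safe.
Verifying the post-grant state step by step:
  pool = (2, 0, 1, 2)
  run T1 (needs (0, 0, 1, 1), free (2, 0, 1, 2)); after release of (1, 1, 3, 0) the pool is (3, 1, 4, 2)
  run T7 (needs (2, 1, 1, 1), free (3, 1, 4, 2)); after release of (0, 0, 0, 1) the pool is (3, 1, 4, 3)
  run T9 (needs (2, 0, 1, 3), free (3, 1, 4, 3)); after release of (0, 2, 0, 1) the pool is (3, 3, 4, 4)
  run T5 (needs (0, 2, 2, 2), free (3, 3, 4, 4)); after release of (1, 3, 2, 2) the pool is (4, 6, 6, 6)


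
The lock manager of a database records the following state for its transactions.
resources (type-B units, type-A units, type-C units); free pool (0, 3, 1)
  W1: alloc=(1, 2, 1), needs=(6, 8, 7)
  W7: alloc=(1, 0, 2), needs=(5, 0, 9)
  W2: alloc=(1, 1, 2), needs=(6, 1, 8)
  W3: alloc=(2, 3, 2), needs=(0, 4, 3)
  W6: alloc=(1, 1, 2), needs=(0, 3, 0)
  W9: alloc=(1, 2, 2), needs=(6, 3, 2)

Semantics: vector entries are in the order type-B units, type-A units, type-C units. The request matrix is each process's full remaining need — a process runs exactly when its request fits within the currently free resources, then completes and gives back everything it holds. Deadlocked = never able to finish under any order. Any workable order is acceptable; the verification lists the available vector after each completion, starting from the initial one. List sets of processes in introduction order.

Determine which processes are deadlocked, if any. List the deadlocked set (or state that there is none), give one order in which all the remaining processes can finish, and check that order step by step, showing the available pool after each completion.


The deadlocked set is W1, W7, W2 and W9.
Key observation: even finishing W6, W3 leaves just (3, 7, 5) free — too little type-B units for any of the remaining processes.
One completion order for the rest: W6, W3. Step-by-step check:
  pool = (0, 3, 1)
  W6: need (0, 3, 0) fits (0, 3, 1); releases (1, 1, 2), pool now (1, 4, 3)
  W3: need (0, 4, 3) fits (1, 4, 3); releases (2, 3, 2), pool now (3, 7, 5)
The blocked processes can never fit:
  W1 still needs (6, 8, 7) but only (3, 7, 5) is free — short on type-B units, type-A units and type-C units
  W7 still needs (5, 0, 9) but only (3, 7, 5) is free — short on type-B units and type-C units
  W2 still needs (6, 1, 8) but only (3, 7, 5) is free — short on type-B units and type-C units
  W9 still needs (6, 3, 2) but only (3, 7, 5) is free — short on type-B units


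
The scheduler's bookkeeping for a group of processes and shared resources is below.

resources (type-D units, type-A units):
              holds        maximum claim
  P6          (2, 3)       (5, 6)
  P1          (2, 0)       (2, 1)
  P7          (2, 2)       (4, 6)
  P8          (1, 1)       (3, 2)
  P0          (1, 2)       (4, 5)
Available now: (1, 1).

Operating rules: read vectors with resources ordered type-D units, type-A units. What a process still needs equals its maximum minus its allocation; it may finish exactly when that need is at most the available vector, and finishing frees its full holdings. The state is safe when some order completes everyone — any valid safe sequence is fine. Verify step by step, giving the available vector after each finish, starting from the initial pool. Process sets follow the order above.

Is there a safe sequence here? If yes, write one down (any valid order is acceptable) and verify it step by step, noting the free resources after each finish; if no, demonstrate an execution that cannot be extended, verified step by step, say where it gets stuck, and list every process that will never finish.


UNSAFE — no complete ordering exists.
Key observation: after P1, P8 complete, (4, 2) is the best the pool ever gets, yet each leftover process wants more type-A units.
Going as far as possible: P1, P8; after that, nothing fits. Walking it through:
  pool = (1, 1)
  run P1 (needs (0, 1), free (1, 1)); after release of (2, 0) the pool is (3, 1)
  run P8 (needs (2, 1), free (3, 1)); after release of (1, 1) the pool is (4, 2)
  P6 still needs (3, 3) but only (4, 2) is free — short on type-A units
  P7 still needs (2, 4) but only (4, 2) is free — short on type-A units
  P0 still needs (3, 3) but only (4, 2) is free — short on type-A units
Never able to finish: P6, P7 and P0.


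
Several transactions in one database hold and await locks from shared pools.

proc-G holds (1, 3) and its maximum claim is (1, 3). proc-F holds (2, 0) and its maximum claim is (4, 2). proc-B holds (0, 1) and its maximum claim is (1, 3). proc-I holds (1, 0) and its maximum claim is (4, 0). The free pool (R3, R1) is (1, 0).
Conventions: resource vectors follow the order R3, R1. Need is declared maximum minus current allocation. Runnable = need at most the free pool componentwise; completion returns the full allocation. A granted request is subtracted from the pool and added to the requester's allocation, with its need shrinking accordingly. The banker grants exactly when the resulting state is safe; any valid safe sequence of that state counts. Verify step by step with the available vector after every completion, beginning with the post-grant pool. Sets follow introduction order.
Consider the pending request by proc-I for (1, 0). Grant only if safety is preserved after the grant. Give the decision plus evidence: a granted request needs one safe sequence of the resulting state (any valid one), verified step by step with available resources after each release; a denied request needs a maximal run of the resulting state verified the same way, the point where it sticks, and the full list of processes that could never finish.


DENY — the pretend-granted state is unsafe.
Key observation: after proc-G, proc-B complete, (1, 4) is the best the pool ever gets, yet each leftover process wants more R3.
Pretend the grant happened; the run proc-G, proc-B goes as far as possible. Walking it through:
  pool = (0, 0)
  proc-G needs (0, 0) <= (0, 0) -> finishes; pool += (1, 3) = (1, 3)
  proc-B needs (1, 2) <= (1, 3) -> finishes; pool += (0, 1) = (1, 4)
  blocked: proc-F wants (2, 2), pool (1, 4) — not enough R3
  blocked: proc-I wants (2, 0), pool (1, 4) — not enough R3
Had the request been granted, proc-F and proc-I could never finish.


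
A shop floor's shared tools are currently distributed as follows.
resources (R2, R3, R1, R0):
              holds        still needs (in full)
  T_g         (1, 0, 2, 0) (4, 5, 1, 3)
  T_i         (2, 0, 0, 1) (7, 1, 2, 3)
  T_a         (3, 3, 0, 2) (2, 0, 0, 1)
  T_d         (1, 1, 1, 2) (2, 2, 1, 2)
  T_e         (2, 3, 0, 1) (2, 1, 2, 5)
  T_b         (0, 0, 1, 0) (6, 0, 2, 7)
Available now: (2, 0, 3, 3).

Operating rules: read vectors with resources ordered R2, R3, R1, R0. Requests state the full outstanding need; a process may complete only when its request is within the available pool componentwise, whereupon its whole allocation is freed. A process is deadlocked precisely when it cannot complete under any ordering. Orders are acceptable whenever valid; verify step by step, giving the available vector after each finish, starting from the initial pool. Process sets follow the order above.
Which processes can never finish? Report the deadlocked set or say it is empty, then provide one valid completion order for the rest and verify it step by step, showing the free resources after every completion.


No process is deadlocked.
Key observation: T_a can run right away; the returned allocation unlocks the remaining processes in turn.
A valid finishing order for the others: T_a, T_e, T_i, T_d, T_b, T_g. Check, step by step:
  pool = (2, 0, 3, 3)
  run T_a (needs (2, 0, 0, 1), free (2, 0, 3, 3)); after release of (3, 3, 0, 2) the pool is (5, 3, 3, 5)
  run T_e (needs (2, 1, 2, 5), free (5, 3, 3, 5)); after release of (2, 3, 0, 1) the pool is (7, 6, 3, 6)
  run T_i (needs (7, 1, 2, 3), free (7, 6, 3, 6)); after release of (2, 0, 0, 1) the pool is (9, 6, 3, 7)
  run T_d (needs (2, 2, 1, 2), free (9, 6, 3, 7)); after release of (1, 1, 1, 2) the pool is (10, 7, 4, 9)
  run T_b (needs (6, 0, 2, 7), free (10, 7, 4, 9)); after release of (0, 0, 1, 0) the pool is (10, 7, 5, 9)
  run T_g (needs (4, 5, 1, 3), free (10, 7, 5, 9)); after release of (1, 0, 2, 0) the pool is (11, 7, 7, 9)


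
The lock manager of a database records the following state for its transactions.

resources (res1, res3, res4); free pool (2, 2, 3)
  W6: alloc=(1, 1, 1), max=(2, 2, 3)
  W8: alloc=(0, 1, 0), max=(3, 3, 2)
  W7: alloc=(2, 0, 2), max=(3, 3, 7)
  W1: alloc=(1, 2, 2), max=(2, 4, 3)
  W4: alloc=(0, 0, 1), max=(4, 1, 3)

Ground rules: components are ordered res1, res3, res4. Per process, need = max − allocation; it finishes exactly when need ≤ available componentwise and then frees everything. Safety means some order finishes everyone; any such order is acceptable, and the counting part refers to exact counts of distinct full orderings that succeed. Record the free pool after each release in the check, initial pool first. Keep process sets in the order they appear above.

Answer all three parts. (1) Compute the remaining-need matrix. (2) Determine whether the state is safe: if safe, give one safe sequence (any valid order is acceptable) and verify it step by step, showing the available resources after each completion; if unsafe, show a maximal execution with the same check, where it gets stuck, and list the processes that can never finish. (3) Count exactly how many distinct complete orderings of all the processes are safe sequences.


(1) Outstanding need per process (order res1, res3, res4):
  W6: (1, 1, 2)
  W8: (3, 2, 2)
  W7: (1, 3, 5)
  W1: (1, 2, 1)
  W4: (4, 1, 2)
(2) The state is SAFE; one workable sequence: W1, W7, W8, W6, W4.
Key observation: W1 is the earliest step where a requested resource binds exactly: need (1, 2, 1), pool (2, 2, 3) at its turn.
Check, step by step:
  pool = (2, 2, 3)
  run W1 (needs (1, 2, 1), free (2, 2, 3)); after release of (1, 2, 2) the pool is (3, 4, 5)
  run W7 (needs (1, 3, 5), free (3, 4, 5)); after release of (2, 0, 2) the pool is (5, 4, 7)
  run W8 (needs (3, 2, 2), free (5, 4, 7)); after release of (0, 1, 0) the pool is (5, 5, 7)
  run W6 (needs (1, 1, 2), free (5, 5, 7)); after release of (1, 1, 1) the pool is (6, 6, 8)
  run W4 (needs (4, 1, 2), free (6, 6, 8)); after release of (0, 0, 1) the pool is (6, 6, 9)
(3) Exactly 24 of the possible complete orderings are safe sequences.


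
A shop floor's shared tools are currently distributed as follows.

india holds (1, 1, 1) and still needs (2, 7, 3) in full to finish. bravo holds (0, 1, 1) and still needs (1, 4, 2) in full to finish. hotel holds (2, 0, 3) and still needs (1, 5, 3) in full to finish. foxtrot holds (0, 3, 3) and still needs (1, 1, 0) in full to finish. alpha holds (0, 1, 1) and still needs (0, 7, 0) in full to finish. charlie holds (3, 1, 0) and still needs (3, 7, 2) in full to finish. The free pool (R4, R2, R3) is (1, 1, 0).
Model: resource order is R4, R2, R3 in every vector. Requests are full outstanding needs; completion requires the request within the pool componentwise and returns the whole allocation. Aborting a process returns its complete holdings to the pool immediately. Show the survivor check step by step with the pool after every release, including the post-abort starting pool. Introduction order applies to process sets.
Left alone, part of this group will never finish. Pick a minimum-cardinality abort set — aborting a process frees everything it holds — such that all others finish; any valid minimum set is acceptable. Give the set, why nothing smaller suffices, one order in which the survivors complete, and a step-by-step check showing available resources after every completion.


Abort india and alpha.
Key observation: before aborting india and alpha, charlie was permanently blocked — no order could ever run it; afterwards it completes at step 4.
Minimality, checking each single-abort alternative: india alone leaves alpha blocked (short on R2); bravo alone leaves india blocked (short on R2); hotel alone leaves india blocked (short on R2); foxtrot alone leaves india blocked (short on R2); alpha alone leaves india blocked (short on R2); charlie alone leaves india blocked (short on R2).
The survivors complete as foxtrot, bravo, hotel, charlie. Walking it through (starting from the post-abort pool):
  pool = (2, 3, 2)
  foxtrot needs (1, 1, 0) <= (2, 3, 2) -> finishes; pool += (0, 3, 3) = (2, 6, 5)
  bravo needs (1, 4, 2) <= (2, 6, 5) -> finishes; pool += (0, 1, 1) = (2, 7, 6)
  hotel needs (1, 5, 3) <= (2, 7, 6) -> finishes; pool += (2, 0, 3) = (4, 7, 9)
  charlie needs (3, 7, 2) <= (4, 7, 9) -> finishes; pool += (3, 1, 0) = (7, 8, 9)


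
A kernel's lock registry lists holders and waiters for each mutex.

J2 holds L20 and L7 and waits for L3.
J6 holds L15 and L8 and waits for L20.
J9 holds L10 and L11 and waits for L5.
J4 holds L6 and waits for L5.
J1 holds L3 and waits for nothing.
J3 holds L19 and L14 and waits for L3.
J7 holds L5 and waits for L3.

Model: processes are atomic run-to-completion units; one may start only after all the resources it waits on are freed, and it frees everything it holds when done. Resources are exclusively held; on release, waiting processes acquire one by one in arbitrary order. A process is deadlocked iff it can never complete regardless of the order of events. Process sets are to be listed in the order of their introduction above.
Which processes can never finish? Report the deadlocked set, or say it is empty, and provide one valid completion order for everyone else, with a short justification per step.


Nothing here is deadlocked.
Key observation: the wait relation is loop-free; peeling off processes with no waits unwinds the whole state.
A valid finishing order for the others: J1, J7, J9, J3, J2, J4, J6.
Check, step by step:
  J1 waits on nothing -> runs at once and releases L3
  J7: everything it awaited (L3) is free; runs, freeing L5
  J9: everything it awaited (L5) is free; runs, freeing L10 and L11
  J3: everything it awaited (L3) is free; runs, freeing L19 and L14
  J2: everything it awaited (L3) is free; runs, freeing L20 and L7
  J4: everything it awaited (L5) is free; runs, freeing L6
  J6: everything it awaited (L20) is free; runs, freeing L15 and L8


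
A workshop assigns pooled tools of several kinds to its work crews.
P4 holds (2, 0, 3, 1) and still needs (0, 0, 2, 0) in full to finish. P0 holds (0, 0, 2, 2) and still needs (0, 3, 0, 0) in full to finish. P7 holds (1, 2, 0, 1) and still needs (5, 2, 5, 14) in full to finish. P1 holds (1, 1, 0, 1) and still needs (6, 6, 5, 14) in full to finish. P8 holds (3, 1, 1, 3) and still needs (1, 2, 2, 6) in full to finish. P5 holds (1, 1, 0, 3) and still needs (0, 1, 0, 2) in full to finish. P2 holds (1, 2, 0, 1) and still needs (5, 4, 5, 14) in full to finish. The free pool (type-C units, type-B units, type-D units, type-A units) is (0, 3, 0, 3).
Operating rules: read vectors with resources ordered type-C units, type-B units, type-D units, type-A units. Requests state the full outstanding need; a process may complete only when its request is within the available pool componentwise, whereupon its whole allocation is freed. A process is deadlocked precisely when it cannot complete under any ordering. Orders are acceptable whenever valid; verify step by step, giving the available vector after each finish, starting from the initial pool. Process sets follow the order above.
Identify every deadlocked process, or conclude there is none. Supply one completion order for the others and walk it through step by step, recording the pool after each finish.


Deadlocked set: P7, P1 and P2.
Key observation: the pool after P0, P5, P8, P4 is (6, 5, 6, 12); every surviving request exceeds it in type-A units, so progress ends there.
One completion order for the rest: P0, P5, P8, P4. Walking it through:
  pool = (0, 3, 0, 3)
  run P0 (needs (0, 3, 0, 0), free (0, 3, 0, 3)); after release of (0, 0, 2, 2) the pool is (0, 3, 2, 5)
  run P5 (needs (0, 1, 0, 2), free (0, 3, 2, 5)); after release of (1, 1, 0, 3) the pool is (1, 4, 2, 8)
  run P8 (needs (1, 2, 2, 6), free (1, 4, 2, 8)); after release of (3, 1, 1, 3) the pool is (4, 5, 3, 11)
  run P4 (needs (0, 0, 2, 0), free (4, 5, 3, 11)); after release of (2, 0, 3, 1) the pool is (6, 5, 6, 12)
The stuck group stays short no matter what:
  P7 cannot run: need (5, 2, 5, 14) vs free (6, 5, 6, 12) (insufficient type-A units)
  P1 cannot run: need (6, 6, 5, 14) vs free (6, 5, 6, 12) (insufficient type-B units and type-A units)
  P2 cannot run: need (5, 4, 5, 14) vs free (6, 5, 6, 12) (insufficient type-A units)


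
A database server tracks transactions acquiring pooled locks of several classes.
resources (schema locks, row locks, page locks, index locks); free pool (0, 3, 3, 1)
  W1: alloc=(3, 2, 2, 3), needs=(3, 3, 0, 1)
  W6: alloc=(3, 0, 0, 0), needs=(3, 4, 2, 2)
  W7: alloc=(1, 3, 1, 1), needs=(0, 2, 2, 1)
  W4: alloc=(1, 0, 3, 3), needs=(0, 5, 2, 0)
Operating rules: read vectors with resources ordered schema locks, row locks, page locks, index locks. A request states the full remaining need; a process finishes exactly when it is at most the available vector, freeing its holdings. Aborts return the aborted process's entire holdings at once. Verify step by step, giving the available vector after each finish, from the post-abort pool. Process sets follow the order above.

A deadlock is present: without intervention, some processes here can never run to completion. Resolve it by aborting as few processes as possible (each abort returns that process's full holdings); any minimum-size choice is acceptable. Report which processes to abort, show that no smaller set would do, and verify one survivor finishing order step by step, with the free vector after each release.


The answer: abort W1.
Key observation: before aborting W1, W6 was permanently blocked — no order could ever run it; afterwards it completes at step 1.
Why nothing smaller works: aborting no one leaves the state deadlocked as given.
One survivor order: W6, W4, W7. Verifying each step (post-abort pool first):
  pool = (3, 5, 5, 4)
  run W6 (needs (3, 4, 2, 2), free (3, 5, 5, 4)); after release of (3, 0, 0, 0) the pool is (6, 5, 5, 4)
  run W4 (needs (0, 5, 2, 0), free (6, 5, 5, 4)); after release of (1, 0, 3, 3) the pool is (7, 5, 8, 7)
  run W7 (needs (0, 2, 2, 1), free (7, 5, 8, 7)); after release of (1, 3, 1, 1) the pool is (8, 8, 9, 8)


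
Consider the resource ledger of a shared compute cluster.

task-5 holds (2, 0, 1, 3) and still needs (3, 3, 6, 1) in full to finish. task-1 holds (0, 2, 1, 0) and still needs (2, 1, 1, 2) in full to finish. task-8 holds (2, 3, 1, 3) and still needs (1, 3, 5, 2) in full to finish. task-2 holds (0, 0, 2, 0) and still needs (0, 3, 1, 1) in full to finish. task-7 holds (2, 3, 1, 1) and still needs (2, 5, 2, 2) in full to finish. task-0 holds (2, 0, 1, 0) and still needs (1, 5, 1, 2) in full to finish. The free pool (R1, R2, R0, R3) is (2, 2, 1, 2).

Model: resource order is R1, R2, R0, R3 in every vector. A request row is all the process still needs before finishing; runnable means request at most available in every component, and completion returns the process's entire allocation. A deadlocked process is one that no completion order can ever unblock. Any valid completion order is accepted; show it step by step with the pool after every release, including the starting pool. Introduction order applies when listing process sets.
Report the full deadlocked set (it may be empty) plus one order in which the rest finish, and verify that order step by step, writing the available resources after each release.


Deadlocked: task-5, task-8, task-7 and task-0.
Key observation: after task-1, task-2 the pool peaks at (2, 4, 4, 2), and each blocked process is short somewhere: task-5 on R1, R0; task-8 on R0; task-7 on R2; task-0 on R2.
The rest can finish in the order task-1, task-2. Step-by-step check:
  pool = (2, 2, 1, 2)
  run task-1 (needs (2, 1, 1, 2), free (2, 2, 1, 2)); after release of (0, 2, 1, 0) the pool is (2, 4, 2, 2)
  run task-2 (needs (0, 3, 1, 1), free (2, 4, 2, 2)); after release of (0, 0, 2, 0) the pool is (2, 4, 4, 2)
The blocked processes can never fit:
  blocked: task-5 wants (3, 3, 6, 1), pool (2, 4, 4, 2) — not enough R1 and R0
  blocked: task-8 wants (1, 3, 5, 2), pool (2, 4, 4, 2) — not enough R0
  blocked: task-7 wants (2, 5, 2, 2), pool (2, 4, 4, 2) — not enough R2
  blocked: task-0 wants (1, 5, 1, 2), pool (2, 4, 4, 2) — not enough R2


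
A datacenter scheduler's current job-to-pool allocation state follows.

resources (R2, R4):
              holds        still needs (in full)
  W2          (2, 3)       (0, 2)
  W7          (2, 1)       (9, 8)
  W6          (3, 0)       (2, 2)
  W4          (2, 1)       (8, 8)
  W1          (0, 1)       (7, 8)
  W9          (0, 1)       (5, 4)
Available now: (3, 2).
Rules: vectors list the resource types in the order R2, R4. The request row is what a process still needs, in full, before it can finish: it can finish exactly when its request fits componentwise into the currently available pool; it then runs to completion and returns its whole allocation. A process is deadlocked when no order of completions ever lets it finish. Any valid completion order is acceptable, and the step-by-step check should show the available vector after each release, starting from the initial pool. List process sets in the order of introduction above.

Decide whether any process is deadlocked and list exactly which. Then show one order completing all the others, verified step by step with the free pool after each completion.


Deadlocked: W7, W4 and W1.
Key observation: the pool after W2, W6, W9 is (8, 6); every surviving request exceeds it in R4, so progress ends there.
The rest can finish in the order W2, W6, W9. Check, step by step:
  pool = (3, 2)
  run W2 (needs (0, 2), free (3, 2)); after release of (2, 3) the pool is (5, 5)
  run W6 (needs (2, 2), free (5, 5)); after release of (3, 0) the pool is (8, 5)
  run W9 (needs (5, 4), free (8, 5)); after release of (0, 1) the pool is (8, 6)
The blocked processes can never fit:
  W7 cannot run: need (9, 8) vs free (8, 6) (insufficient R2 and R4)
  W4 cannot run: need (8, 8) vs free (8, 6) (insufficient R4)
  W1 cannot run: need (7, 8) vs free (8, 6) (insufficient R4)


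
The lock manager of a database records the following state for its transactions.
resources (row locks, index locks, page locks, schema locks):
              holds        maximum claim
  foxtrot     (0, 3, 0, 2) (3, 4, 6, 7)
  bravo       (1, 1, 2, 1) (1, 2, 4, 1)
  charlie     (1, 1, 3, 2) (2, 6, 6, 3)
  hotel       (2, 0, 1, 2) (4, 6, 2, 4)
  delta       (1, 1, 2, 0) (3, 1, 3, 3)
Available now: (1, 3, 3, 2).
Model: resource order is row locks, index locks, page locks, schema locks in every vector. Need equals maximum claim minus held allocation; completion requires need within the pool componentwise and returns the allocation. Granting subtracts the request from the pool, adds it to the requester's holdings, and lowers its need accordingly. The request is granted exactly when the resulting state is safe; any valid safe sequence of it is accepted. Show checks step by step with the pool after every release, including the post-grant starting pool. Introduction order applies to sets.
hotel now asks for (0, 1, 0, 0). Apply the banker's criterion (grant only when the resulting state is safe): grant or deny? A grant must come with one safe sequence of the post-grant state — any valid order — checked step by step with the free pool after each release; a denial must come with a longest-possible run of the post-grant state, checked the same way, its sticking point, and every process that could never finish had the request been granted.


DENY — the pretend-granted state is unsafe.
Key observation: after bravo, delta the pool peaks at (3, 4, 7, 3), and each blocked process is short somewhere: foxtrot on schema locks; charlie on index locks; hotel on index locks.
Pretend the grant happened; the run bravo, delta goes as far as possible. Step-by-step check:
  pool = (1, 2, 3, 2)
  bravo needs (0, 1, 2, 0) <= (1, 2, 3, 2) -> finishes; pool += (1, 1, 2, 1) = (2, 3, 5, 3)
  delta needs (2, 0, 1, 3) <= (2, 3, 5, 3) -> finishes; pool += (1, 1, 2, 0) = (3, 4, 7, 3)
  foxtrot still needs (3, 1, 6, 5) but only (3, 4, 7, 3) is free — short on schema locks
  charlie still needs (1, 5, 3, 1) but only (3, 4, 7, 3) is free — short on index locks
  hotel still needs (2, 5, 1, 2) but only (3, 4, 7, 3) is free — short on index locks
Had the request been granted, foxtrot, charlie and hotel could never finish.


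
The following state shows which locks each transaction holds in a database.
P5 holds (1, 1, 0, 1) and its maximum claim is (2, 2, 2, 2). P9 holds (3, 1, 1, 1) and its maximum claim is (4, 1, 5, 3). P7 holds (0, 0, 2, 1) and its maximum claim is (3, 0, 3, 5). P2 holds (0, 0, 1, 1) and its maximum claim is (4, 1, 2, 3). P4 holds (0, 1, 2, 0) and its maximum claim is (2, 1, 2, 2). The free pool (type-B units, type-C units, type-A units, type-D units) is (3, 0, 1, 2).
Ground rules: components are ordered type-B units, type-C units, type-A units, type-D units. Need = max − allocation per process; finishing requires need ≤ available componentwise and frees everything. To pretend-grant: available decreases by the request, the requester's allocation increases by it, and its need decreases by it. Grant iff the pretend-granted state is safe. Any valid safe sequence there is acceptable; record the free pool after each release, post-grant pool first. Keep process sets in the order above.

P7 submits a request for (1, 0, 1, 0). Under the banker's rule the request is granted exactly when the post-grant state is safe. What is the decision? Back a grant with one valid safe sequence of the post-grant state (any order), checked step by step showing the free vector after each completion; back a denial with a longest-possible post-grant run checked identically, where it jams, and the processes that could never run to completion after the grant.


DENY: after the grant no complete ordering would exist.
Key observation: after P4, P5 the pool peaks at (3, 2, 2, 3), and each blocked process is short somewhere: P9 on type-A units; P7 on type-D units; P2 on type-B units.
After a pretend grant, a maximal execution: P4, P5 — then nothing else fits. Walking it through:
  pool = (2, 0, 0, 2)
  run P4 (needs (2, 0, 0, 2), free (2, 0, 0, 2)); after release of (0, 1, 2, 0) the pool is (2, 1, 2, 2)
  run P5 (needs (1, 1, 2, 1), free (2, 1, 2, 2)); after release of (1, 1, 0, 1) the pool is (3, 2, 2, 3)
  P9 still needs (1, 0, 4, 2) but only (3, 2, 2, 3) is free — short on type-A units
  P7 still needs (2, 0, 0, 4) but only (3, 2, 2, 3) is free — short on type-D units
  P2 still needs (4, 1, 1, 2) but only (3, 2, 2, 3) is free — short on type-B units
Post-grant, the permanently blocked set is P9, P7 and P2.


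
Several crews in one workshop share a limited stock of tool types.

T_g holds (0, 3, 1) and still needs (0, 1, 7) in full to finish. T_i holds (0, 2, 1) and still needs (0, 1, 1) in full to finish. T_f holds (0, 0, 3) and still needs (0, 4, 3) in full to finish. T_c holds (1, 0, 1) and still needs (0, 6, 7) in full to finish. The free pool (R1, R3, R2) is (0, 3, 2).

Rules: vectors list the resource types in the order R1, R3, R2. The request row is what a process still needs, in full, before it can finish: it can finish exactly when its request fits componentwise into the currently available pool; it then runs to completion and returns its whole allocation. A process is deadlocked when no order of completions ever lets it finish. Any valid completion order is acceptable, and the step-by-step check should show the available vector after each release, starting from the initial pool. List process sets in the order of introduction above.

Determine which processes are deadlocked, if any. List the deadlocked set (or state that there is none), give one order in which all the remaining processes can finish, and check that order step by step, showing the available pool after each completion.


Deadlocked: T_g and T_c.
Key observation: the wall is R2: completing T_i, T_f brings the pool only to (0, 5, 6), and all the rest need more.
A valid finishing order for the others: T_i, T_f. Step-by-step check:
  pool = (0, 3, 2)
  T_i: need (0, 1, 1) fits (0, 3, 2); releases (0, 2, 1), pool now (0, 5, 3)
  T_f: need (0, 4, 3) fits (0, 5, 3); releases (0, 0, 3), pool now (0, 5, 6)
The stuck group stays short no matter what:
  blocked: T_g wants (0, 1, 7), pool (0, 5, 6) — not enough R2
  blocked: T_c wants (0, 6, 7), pool (0, 5, 6) — not enough R3 and R2


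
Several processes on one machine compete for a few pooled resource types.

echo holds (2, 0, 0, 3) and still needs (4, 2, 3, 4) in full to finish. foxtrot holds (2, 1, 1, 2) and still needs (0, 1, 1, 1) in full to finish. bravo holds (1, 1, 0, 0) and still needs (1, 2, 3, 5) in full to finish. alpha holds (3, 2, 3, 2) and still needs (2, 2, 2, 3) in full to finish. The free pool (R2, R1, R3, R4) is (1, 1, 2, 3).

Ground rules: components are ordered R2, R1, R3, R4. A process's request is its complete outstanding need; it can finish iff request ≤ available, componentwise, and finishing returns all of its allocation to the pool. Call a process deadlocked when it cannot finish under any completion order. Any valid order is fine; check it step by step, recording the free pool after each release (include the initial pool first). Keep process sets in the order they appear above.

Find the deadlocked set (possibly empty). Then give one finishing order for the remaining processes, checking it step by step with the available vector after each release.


Nothing here is deadlocked.
Key observation: foxtrot can run right away; the returned allocation unlocks the remaining processes in turn.
A valid finishing order for the others: foxtrot, alpha, bravo, echo. Check, step by step:
  pool = (1, 1, 2, 3)
  foxtrot: need (0, 1, 1, 1) fits (1, 1, 2, 3); releases (2, 1, 1, 2), pool now (3, 2, 3, 5)
  alpha: need (2, 2, 2, 3) fits (3, 2, 3, 5); releases (3, 2, 3, 2), pool now (6, 4, 6, 7)
  bravo: need (1, 2, 3, 5) fits (6, 4, 6, 7); releases (1, 1, 0, 0), pool now (7, 5, 6, 7)
  echo: need (4, 2, 3, 4) fits (7, 5, 6, 7); releases (2, 0, 0, 3), pool now (9, 5, 6, 10)


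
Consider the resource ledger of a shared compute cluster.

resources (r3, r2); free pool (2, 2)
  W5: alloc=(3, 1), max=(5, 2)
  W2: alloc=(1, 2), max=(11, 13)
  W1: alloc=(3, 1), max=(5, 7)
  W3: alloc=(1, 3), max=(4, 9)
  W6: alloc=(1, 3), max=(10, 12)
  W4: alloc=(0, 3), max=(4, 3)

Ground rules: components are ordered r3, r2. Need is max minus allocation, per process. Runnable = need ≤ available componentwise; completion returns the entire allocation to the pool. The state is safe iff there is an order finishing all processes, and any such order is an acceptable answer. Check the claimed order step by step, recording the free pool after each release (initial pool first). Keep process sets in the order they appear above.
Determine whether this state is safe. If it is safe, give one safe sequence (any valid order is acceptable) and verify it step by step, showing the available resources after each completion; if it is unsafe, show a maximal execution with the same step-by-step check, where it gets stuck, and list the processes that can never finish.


The state is SAFE; one workable sequence: W5, W4, W3, W1, W6, W2.
Key observation: the order's first zero-slack moment is W5 ((2, 1) needed, (2, 2) free — a requested resource with nothing to spare).
Verifying each step:
  pool = (2, 2)
  run W5 (needs (2, 1), free (2, 2)); after release of (3, 1) the pool is (5, 3)
  run W4 (needs (4, 0), free (5, 3)); after release of (0, 3) the pool is (5, 6)
  run W3 (needs (3, 6), free (5, 6)); after release of (1, 3) the pool is (6, 9)
  run W1 (needs (2, 6), free (6, 9)); after release of (3, 1) the pool is (9, 10)
  run W6 (needs (9, 9), free (9, 10)); after release of (1, 3) the pool is (10, 13)
  run W2 (needs (10, 11), free (10, 13)); after release of (1, 2) the pool is (11, 15)
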